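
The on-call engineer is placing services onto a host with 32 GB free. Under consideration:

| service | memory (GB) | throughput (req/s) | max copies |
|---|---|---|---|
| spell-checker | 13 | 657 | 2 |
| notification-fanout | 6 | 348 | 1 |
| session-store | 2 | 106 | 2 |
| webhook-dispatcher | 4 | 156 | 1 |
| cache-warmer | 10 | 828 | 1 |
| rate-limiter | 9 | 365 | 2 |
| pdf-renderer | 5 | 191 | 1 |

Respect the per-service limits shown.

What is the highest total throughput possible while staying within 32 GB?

1939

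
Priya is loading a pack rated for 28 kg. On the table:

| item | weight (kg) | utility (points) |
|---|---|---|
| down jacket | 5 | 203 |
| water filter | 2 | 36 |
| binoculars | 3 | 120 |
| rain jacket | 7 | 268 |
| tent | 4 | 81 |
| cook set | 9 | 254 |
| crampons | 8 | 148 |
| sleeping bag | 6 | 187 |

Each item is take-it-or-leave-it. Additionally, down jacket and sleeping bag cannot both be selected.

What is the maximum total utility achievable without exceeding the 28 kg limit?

926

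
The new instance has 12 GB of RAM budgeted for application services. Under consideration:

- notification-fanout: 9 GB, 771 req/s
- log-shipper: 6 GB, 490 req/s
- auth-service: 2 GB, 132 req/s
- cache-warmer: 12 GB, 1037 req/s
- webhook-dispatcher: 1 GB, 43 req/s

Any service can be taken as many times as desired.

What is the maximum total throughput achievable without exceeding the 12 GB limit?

By throughput per GB: cache-warmer 86.42, notification-fanout 85.67, log-shipper 81.67 lead.
Taking cache-warmer: 12 GB used, 1037 in throughput.

1037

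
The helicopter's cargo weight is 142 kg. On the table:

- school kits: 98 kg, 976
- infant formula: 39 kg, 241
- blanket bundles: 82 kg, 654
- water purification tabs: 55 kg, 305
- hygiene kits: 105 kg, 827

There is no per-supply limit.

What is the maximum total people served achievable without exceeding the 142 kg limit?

By people served per kg: school kits 9.96, blanket bundles 7.98, hygiene kits 7.88 lead.
School kits + infant formula uses 137 of the 142 kg and totals 1217.
Every other selection either busts 142 kg or fails to beat 1217.

1217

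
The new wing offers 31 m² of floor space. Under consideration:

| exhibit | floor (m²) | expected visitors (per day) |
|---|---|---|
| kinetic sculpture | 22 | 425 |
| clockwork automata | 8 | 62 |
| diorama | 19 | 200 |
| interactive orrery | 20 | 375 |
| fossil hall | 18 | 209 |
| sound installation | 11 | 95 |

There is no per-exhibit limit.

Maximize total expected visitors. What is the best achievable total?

Taking kinetic sculpture + clockwork automata: 30 m² used, 487 in expected visitors.
That's the maximum — no swap from here does better than 487.

487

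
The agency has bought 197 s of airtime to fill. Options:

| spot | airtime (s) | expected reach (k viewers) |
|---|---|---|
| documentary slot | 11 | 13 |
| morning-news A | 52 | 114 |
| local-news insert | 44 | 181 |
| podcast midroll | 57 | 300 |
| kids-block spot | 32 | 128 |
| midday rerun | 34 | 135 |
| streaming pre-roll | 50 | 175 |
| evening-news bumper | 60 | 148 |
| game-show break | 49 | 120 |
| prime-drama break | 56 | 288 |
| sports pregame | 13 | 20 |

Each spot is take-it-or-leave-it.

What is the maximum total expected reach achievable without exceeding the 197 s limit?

904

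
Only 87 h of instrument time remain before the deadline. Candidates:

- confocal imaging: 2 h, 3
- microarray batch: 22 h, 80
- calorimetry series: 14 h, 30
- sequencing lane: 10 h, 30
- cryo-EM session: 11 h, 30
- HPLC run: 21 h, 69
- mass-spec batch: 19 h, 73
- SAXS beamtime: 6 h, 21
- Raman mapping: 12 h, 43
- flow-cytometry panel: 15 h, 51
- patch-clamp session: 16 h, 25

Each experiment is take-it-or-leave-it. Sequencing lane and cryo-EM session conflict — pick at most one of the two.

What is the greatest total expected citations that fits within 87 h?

303

Ranking by ratio (expected citations/h): mass-spec batch 3.84, microarray batch 3.64, Raman mapping 3.58.
Taking the top-ratio experiments first gives confocal imaging + microarray batch + sequencing lane + mass-spec batch + SAXS beamtime + Raman mapping + flow-cytometry panel for 301 (86 h).
The 20 h tied up in confocal imaging and SAXS beamtime and Raman mapping is better spent on HPLC run — total rises to 303 (87 h).
Every other selection either busts 87 h or breaks a pairing rule or fails to beat 303.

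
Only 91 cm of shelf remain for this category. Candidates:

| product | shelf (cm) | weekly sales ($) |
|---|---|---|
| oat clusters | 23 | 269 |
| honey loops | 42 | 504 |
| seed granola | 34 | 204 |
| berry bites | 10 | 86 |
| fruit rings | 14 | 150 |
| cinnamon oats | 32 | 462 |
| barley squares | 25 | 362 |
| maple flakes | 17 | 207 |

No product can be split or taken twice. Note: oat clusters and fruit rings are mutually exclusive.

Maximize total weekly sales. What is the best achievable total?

1181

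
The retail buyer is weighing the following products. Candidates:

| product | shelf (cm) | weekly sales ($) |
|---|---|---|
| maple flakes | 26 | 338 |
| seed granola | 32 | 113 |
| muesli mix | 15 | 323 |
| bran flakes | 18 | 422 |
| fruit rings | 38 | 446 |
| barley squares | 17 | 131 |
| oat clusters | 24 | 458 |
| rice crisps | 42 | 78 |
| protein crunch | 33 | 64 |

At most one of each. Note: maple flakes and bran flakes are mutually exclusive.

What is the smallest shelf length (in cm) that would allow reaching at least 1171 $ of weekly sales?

57

Look for the lowest-shelf combination reaching 1171.
muesli mix + bran flakes + oat clusters: 1203 weekly sales at 57 cm.
Any bundle with less than 57 cm falls short of 1171.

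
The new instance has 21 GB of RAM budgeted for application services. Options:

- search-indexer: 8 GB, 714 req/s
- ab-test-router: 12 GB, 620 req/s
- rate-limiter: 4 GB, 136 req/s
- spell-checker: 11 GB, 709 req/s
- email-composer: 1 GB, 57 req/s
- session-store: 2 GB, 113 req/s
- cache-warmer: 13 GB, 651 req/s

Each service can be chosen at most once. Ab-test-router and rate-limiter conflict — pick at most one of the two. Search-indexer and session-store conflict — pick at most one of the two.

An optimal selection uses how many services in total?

Optimal total is 1480.
For example search-indexer + spell-checker + email-composer achieves it, using 20 GB.
Every optimal selection uses 3 services.

3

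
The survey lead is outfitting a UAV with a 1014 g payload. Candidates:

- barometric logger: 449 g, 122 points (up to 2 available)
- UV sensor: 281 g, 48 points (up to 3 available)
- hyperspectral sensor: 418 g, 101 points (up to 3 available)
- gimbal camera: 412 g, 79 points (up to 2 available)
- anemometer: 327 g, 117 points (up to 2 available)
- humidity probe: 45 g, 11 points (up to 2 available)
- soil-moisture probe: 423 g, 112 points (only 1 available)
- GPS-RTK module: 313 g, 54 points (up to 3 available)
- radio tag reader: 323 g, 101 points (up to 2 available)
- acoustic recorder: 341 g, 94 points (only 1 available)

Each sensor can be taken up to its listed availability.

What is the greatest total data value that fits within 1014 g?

335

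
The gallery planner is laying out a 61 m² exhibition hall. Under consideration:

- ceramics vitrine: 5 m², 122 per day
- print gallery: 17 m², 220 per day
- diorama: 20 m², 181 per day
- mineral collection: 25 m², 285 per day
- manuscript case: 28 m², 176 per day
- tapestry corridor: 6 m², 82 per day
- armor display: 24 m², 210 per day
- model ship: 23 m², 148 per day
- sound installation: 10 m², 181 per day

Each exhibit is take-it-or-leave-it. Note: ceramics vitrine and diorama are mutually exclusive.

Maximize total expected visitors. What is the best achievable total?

Ranking by ratio (expected visitors/m²): ceramics vitrine 24.40, sound installation 18.10, tapestry corridor 13.67.
Taking ceramics vitrine + print gallery + mineral collection + sound installation: 57 m² used, 808 in expected visitors.
The spare 4 m² is too small for any remaining exhibit, and no feasible exchange beats 808.

808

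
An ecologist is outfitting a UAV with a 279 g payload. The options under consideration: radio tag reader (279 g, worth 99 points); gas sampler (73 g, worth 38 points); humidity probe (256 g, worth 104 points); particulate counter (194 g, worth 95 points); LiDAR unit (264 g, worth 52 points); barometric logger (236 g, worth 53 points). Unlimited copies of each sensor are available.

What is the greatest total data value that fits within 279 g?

133

Filling by ratio: 3×gas sampler for 114, with 60 g left unused.
The 146 g tied up in 2×gas sampler is better spent on particulate counter — total rises to 133 (267 g).
The spare 12 g is too small for any remaining sensor, and no exchange beats 133.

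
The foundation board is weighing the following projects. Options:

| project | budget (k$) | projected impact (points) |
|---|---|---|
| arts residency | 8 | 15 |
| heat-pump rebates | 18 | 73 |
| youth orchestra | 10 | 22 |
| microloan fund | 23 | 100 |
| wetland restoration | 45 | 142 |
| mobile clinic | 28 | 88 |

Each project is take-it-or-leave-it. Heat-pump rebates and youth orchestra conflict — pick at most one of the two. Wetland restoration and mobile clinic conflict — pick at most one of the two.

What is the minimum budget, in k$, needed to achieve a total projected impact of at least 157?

Need the lightest bundle worth ≥ 157.
Taking heat-pump rebates + microloan fund gives 173 (≥ 157) for 41 k$.
Below 41 k$ the best achievable stays under 157.

41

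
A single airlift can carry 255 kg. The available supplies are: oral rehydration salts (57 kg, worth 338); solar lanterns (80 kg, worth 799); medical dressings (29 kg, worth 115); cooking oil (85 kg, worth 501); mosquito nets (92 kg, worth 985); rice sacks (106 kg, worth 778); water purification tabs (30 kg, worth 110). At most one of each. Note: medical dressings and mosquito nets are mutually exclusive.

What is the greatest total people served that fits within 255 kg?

2122

Oral rehydration salts + solar lanterns + mosquito nets uses 229 of the 255 kg and totals 2122.
The closest alternative, oral rehydration salts + mosquito nets + rice sacks, reaches only 2101.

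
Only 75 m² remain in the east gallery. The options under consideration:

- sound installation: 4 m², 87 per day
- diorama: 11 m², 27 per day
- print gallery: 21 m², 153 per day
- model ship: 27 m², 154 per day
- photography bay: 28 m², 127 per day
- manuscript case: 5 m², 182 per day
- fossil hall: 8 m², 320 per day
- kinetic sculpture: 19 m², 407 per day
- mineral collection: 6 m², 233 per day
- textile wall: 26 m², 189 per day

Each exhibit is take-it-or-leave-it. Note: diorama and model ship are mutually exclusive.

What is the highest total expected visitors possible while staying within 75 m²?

Greedy by ratio would take sound installation + diorama + print gallery + manuscript case + fossil hall + kinetic sculpture + mineral collection: 74 m² used, total 1409.
Dropping diorama and print gallery frees 32 m²; slotting in textile wall (26 m²) lifts the total to 1418 at 68 m².

1418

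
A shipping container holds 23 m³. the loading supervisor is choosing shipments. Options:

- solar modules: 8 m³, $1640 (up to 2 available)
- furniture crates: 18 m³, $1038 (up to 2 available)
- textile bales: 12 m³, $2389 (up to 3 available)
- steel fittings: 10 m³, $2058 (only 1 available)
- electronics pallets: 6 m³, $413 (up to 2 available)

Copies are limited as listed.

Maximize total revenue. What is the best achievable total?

4447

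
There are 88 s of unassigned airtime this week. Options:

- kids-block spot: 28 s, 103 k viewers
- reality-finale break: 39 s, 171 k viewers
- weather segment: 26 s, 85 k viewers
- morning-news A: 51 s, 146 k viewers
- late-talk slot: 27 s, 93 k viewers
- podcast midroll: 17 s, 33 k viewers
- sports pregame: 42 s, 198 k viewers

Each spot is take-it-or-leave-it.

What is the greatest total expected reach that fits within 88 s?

Density check — sports pregame 4.71, reality-finale break 4.38, kids-block spot 3.68 are the best per s.
Taking reality-finale break + sports pregame: 81 s used, 369 in expected reach.
The closest alternative, kids-block spot + podcast midroll + sports pregame, reaches only 334.

369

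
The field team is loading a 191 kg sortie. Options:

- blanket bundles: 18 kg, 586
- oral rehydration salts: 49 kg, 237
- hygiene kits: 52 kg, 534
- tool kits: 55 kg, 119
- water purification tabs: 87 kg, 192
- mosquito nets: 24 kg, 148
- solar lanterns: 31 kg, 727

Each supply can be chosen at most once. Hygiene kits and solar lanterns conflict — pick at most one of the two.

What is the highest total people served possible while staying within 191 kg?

Taking blanket bundles + oral rehydration salts + tool kits + mosquito nets + solar lanterns: 177 kg used, 1817 in people served.
An exhaustive check of the 128 subsets confirms 1817.

1817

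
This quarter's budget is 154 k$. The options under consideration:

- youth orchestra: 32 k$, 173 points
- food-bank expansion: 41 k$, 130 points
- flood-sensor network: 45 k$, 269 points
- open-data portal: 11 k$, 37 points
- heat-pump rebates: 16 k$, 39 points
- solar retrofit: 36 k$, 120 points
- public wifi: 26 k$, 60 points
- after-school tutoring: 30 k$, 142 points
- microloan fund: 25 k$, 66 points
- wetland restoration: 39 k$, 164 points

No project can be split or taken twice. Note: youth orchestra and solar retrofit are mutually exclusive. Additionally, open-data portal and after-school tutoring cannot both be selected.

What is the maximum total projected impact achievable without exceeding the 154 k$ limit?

Density check — flood-sensor network 5.98, youth orchestra 5.41, after-school tutoring 4.73, wetland restoration 4.21 are the best per k$.
Youth orchestra + flood-sensor network + after-school tutoring + wetland restoration uses 146 of the 154 k$ and totals 748.

748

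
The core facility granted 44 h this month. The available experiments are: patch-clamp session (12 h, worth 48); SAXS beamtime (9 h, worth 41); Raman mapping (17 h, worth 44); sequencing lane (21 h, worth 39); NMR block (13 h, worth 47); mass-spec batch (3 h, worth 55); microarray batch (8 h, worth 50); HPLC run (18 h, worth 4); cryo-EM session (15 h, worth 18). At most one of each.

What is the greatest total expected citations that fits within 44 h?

200

Density check — mass-spec batch 18.33, microarray batch 6.25, SAXS beamtime 4.56, patch-clamp session 4.00 are the best per h.
The ratio heuristic lands on patch-clamp session + SAXS beamtime + mass-spec batch + microarray batch (194) but leaves 12 h idle.
The 9 h tied up in SAXS beamtime is better spent on NMR block — total rises to 200 (36 h).
That's the maximum — no swap from here does better than 200.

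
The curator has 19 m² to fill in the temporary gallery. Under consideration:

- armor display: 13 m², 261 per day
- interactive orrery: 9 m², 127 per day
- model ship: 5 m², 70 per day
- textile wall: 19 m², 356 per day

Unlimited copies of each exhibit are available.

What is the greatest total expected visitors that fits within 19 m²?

The ratio heuristic lands on armor display + model ship (331) but leaves 1 m² idle.
Replace armor display and model ship with textile wall: the trade gains 25 net, giving 356 at 19 m².
Every other selection either busts 19 m² or fails to beat 356.

356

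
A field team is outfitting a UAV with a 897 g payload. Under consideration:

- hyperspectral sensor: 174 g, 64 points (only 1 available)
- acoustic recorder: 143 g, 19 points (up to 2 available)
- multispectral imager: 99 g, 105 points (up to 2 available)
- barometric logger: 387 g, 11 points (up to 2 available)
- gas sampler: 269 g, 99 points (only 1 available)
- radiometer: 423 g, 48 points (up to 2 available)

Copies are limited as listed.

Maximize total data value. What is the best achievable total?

392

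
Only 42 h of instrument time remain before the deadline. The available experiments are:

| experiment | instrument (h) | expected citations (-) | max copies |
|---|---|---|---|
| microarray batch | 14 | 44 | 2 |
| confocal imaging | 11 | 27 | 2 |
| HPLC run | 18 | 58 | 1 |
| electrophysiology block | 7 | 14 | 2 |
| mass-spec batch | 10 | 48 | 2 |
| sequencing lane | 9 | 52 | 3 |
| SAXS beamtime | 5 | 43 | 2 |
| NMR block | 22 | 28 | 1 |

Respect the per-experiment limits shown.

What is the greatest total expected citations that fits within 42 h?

247

By expected citations per h: SAXS beamtime 8.60, sequencing lane 5.78, mass-spec batch 4.80 lead.
Filling by ratio: 3×sequencing lane + 2×SAXS beamtime for 242, with 5 h left unused.
The 5 h tied up in SAXS beamtime is better spent on mass-spec batch — total rises to 247 (42 h).
That's the maximum — no swap from here does better than 247.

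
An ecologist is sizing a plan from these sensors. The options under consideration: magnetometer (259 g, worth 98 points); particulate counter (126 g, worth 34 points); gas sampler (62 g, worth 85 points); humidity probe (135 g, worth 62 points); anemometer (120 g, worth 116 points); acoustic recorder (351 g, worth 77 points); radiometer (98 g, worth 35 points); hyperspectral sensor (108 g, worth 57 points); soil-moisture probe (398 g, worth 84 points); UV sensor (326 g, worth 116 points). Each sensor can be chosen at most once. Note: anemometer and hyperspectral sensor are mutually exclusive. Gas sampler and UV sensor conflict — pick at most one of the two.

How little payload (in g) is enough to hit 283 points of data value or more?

Minimise g subject to total data value ≥ 283.
gas sampler + humidity probe + anemometer + radiometer: 298 data value at 415 g.
No combination under 415 g hits 283.

415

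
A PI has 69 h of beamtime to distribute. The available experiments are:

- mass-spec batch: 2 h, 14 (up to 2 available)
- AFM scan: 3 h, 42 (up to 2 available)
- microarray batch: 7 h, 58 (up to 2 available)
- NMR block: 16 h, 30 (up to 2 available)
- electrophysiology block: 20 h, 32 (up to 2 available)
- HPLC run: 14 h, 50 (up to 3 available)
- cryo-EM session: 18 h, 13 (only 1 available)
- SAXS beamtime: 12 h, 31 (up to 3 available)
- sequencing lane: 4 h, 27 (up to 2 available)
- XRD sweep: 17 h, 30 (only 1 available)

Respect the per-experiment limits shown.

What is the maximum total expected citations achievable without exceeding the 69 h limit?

Greedy by ratio would take 2×mass-spec batch + 2×AFM scan + 2×microarray batch + 2×HPLC run + 2×sequencing lane: 60 h used, total 382.
Replace mass-spec batch and sequencing lane with HPLC run: the trade gains 9 net, giving 391 at 68 h.
Nothing else within 69 h beats 391.

391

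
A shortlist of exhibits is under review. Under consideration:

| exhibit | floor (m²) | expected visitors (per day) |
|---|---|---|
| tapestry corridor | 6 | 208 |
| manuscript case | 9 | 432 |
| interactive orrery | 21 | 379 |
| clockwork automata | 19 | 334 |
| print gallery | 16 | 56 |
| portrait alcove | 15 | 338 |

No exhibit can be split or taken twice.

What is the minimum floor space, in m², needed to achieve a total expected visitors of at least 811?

Look for the lowest-floor combination reaching 811.
manuscript case + interactive orrery: 811 expected visitors at 30 m².
Any bundle with less than 30 m² falls short of 811.

30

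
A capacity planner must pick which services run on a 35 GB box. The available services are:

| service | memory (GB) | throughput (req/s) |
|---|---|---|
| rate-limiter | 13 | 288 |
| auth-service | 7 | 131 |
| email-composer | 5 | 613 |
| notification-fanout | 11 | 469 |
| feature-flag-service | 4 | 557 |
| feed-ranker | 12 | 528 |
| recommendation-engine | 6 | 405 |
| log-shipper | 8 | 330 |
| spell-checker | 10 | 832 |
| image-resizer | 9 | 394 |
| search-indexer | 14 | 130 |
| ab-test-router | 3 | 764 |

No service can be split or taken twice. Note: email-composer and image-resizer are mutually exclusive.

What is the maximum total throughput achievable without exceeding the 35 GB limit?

Density check — ab-test-router 254.67, feature-flag-service 139.25, email-composer 122.60, spell-checker 83.20 are the best per GB.
Taking auth-service + email-composer + feature-flag-service + recommendation-engine + spell-checker + ab-test-router: 35 GB used, 3302 in throughput.
No other feasible combination exceeds 3302.

3302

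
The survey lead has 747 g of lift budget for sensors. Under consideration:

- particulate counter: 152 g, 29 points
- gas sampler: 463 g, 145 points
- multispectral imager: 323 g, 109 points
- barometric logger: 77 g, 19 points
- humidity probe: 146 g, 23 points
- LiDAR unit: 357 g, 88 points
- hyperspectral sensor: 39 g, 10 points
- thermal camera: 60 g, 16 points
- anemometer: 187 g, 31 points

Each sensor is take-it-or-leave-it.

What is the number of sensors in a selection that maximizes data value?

Optimal total is 213.
One optimal bundle: multispectral imager + LiDAR unit + thermal camera (740 g).
All optima have 3 sensors.

3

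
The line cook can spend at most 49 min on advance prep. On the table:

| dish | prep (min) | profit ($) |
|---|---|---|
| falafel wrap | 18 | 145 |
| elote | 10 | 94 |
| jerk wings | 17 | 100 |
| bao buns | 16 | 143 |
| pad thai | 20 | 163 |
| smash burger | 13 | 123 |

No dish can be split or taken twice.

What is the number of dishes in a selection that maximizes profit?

3

The maximum profit within 49 min is 429.
One optimal bundle: bao buns + pad thai + smash burger (49 min).
All optima have 3 dishes.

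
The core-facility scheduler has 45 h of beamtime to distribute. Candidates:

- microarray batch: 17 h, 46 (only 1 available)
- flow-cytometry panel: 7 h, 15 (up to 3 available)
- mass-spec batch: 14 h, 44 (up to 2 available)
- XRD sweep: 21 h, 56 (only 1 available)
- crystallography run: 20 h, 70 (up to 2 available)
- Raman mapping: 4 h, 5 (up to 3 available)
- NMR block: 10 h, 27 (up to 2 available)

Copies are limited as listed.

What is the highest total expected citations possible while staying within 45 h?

145

The ratio ordering already packs tightly: 2×crystallography run + Raman mapping, 44 h, 145.
That's the maximum — no swap from here does better than 145.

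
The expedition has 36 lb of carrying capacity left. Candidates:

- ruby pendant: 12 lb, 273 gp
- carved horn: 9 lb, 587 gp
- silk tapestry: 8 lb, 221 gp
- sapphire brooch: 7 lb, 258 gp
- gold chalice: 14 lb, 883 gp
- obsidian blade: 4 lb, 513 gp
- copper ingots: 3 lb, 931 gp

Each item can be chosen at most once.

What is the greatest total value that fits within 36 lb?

2914

Carved horn + gold chalice + obsidian blade + copper ingots uses 30 of the 36 lb and totals 2914.
No other feasible combination exceeds 2914.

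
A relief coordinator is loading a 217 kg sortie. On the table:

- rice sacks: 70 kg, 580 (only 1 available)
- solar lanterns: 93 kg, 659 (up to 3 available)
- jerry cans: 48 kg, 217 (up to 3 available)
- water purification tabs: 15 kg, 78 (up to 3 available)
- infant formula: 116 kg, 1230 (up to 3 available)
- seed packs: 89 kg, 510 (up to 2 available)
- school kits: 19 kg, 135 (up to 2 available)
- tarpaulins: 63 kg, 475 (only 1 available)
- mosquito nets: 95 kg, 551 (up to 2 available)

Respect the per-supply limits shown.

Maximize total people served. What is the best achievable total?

Filling by ratio: rice sacks + infant formula + school kits for 1945, with 12 kg left unused.
Replace rice sacks with school kits + tarpaulins: the trade gains 30 net, giving 1975 at 217 kg.

1975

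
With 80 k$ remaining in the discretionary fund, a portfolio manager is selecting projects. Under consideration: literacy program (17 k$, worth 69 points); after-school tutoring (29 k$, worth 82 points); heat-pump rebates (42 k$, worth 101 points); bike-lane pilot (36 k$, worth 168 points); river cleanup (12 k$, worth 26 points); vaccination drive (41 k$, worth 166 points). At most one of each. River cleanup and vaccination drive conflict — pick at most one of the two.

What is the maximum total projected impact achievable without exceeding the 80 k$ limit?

Density check — bike-lane pilot 4.67, literacy program 4.06, vaccination drive 4.05, after-school tutoring 2.83 are the best per k$.
Taking the top-ratio projects first gives literacy program + bike-lane pilot + river cleanup for 263 (65 k$).
Replace literacy program and river cleanup with vaccination drive: the trade gains 71 net, giving 334 at 77 k$.
Runner-up after-school tutoring + bike-lane pilot + river cleanup tops out at 276.

334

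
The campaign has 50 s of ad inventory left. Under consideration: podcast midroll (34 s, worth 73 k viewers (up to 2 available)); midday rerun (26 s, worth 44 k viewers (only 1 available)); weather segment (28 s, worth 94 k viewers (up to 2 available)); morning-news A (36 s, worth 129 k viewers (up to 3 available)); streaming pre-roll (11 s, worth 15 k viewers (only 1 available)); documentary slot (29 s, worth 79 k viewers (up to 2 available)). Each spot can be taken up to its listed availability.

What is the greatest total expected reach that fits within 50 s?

144

Density check — morning-news A 3.58, weather segment 3.36, documentary slot 2.72 are the best per s.
The ratio ordering already packs tightly: morning-news A + streaming pre-roll, 47 s, 144.
Every other selection either busts 50 s or exceeds an availability limit or fails to beat 144.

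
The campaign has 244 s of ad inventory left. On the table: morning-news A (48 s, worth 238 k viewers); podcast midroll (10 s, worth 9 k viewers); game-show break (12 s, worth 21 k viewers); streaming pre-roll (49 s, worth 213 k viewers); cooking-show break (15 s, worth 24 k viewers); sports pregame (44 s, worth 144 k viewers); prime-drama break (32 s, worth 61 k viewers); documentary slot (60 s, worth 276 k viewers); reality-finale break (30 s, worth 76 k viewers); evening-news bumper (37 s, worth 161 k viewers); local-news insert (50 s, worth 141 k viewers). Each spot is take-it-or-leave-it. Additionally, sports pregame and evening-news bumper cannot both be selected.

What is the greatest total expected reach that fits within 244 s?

1029

Morning-news A + streaming pre-roll + documentary slot + evening-news bumper + local-news insert uses 244 of the 244 s and totals 1029.
Runner-up morning-news A + streaming pre-roll + cooking-show break + documentary slot + reality-finale break + evening-news bumper tops out at 988.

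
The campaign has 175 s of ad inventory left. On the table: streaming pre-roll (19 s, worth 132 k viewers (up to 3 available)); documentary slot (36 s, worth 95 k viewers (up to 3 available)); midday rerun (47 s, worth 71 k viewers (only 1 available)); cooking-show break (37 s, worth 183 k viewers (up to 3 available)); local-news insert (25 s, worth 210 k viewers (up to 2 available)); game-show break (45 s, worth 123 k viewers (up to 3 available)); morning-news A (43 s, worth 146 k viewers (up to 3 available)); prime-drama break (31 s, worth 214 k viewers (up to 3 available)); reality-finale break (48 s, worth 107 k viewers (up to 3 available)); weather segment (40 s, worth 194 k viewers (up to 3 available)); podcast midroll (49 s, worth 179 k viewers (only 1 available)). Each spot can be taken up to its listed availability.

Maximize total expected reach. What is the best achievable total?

By expected reach per s: local-news insert 8.40, streaming pre-roll 6.95, prime-drama break 6.90, cooking-show break 4.95 lead.
A density-first pass picks 3×streaming pre-roll + 2×local-news insert + 2×prime-drama break — 1244 at 169 s.
The 25 s tied up in local-news insert is better spent on prime-drama break — total rises to 1248 (175 s).

1248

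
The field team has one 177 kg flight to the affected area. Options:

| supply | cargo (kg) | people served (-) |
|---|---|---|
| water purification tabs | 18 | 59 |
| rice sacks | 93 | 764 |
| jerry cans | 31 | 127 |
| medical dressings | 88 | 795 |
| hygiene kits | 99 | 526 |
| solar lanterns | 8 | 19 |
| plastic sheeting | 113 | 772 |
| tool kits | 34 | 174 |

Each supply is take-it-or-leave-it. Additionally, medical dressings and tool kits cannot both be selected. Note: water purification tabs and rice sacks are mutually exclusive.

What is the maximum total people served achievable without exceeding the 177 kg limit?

1084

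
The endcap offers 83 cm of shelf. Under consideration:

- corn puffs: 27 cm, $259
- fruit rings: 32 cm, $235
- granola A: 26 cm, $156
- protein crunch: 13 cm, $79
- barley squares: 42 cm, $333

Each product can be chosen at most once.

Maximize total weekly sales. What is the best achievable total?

By weekly sales per cm: corn puffs 9.59, barley squares 7.93, fruit rings 7.34, protein crunch 6.08 lead.
Taking corn puffs + protein crunch + barley squares: 82 cm used, 671 in weekly sales.

671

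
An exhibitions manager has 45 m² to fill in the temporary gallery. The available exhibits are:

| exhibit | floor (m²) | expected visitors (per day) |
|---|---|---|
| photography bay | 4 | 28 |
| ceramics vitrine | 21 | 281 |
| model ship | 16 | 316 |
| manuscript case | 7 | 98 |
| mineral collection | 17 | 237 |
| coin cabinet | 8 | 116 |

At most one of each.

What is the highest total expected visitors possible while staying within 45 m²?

Filling by ratio: photography bay + model ship + manuscript case + coin cabinet for 558, with 10 m² left unused.
Replace photography bay and manuscript case with ceramics vitrine: the trade gains 155 net, giving 713 at 45 m².
Runner-up photography bay + model ship + mineral collection + coin cabinet tops out at 697.

713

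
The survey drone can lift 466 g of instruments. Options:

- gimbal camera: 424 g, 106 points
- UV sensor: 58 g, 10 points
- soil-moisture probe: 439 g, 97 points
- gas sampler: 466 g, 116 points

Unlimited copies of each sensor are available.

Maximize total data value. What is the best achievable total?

116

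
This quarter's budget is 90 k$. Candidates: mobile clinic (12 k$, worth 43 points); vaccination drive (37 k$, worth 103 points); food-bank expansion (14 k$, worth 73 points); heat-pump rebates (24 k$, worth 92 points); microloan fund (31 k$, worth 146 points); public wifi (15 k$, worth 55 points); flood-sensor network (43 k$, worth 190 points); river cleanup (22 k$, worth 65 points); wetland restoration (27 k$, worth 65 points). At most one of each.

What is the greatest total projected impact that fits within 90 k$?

409

Taking food-bank expansion + microloan fund + flood-sensor network: 88 k$ used, 409 in projected impact.
The spare 2 k$ is too small for any remaining project, and no exchange beats 409.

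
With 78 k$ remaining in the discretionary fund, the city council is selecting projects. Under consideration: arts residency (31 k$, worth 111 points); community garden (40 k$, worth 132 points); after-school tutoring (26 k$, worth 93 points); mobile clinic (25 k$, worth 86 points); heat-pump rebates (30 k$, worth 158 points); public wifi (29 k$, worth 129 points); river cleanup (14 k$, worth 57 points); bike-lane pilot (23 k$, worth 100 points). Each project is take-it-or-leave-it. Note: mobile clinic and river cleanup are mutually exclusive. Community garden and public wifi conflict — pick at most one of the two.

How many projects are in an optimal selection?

3

Optimal total is 344.
For example heat-pump rebates + public wifi + river cleanup achieves it, using 73 k$.
Every optimal selection uses 3 projects.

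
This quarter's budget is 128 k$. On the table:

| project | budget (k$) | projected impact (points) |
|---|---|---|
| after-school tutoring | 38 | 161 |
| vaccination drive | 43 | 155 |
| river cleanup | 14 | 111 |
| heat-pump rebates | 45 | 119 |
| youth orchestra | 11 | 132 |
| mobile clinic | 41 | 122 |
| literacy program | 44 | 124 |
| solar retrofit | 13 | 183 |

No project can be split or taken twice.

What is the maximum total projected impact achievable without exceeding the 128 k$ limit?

The ratio ordering already packs tightly: after-school tutoring + vaccination drive + river cleanup + youth orchestra + solar retrofit, 119 k$, 742.
Next best is after-school tutoring + river cleanup + youth orchestra + literacy program + solar retrofit at 711 (120 k$) — short by 31.

742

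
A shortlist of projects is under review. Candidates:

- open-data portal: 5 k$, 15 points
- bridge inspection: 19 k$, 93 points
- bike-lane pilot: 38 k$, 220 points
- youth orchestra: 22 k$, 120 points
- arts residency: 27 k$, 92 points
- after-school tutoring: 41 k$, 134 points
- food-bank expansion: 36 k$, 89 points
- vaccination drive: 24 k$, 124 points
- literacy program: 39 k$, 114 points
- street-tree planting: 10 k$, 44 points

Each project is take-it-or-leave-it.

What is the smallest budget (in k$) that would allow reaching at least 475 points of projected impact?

Look for the lowest-budget combination reaching 475.
open-data portal + bike-lane pilot + youth orchestra + vaccination drive reaches 479 using 89 k$.
No combination under 89 k$ hits 475.

89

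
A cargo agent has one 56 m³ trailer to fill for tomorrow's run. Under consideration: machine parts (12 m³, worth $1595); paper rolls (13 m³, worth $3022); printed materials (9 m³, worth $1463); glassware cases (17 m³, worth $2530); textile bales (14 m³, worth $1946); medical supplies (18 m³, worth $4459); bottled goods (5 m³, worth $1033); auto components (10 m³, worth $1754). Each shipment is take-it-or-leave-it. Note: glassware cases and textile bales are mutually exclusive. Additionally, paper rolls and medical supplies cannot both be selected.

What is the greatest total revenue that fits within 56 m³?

Taking printed materials + textile bales + medical supplies + bottled goods + auto components: 56 m³ used, 10655 in revenue.

10655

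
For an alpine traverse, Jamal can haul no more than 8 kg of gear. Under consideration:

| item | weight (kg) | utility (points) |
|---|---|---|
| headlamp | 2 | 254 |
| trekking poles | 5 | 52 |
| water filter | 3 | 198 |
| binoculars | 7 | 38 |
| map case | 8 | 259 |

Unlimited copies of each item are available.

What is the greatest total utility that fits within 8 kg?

Density check — headlamp 127.00, water filter 66.00, map case 32.38, trekking poles 10.40 are the best per kg.
Taking 4×headlamp: 8 kg used, 1016 in utility.
Nothing else within 8 kg beats 1016.

1016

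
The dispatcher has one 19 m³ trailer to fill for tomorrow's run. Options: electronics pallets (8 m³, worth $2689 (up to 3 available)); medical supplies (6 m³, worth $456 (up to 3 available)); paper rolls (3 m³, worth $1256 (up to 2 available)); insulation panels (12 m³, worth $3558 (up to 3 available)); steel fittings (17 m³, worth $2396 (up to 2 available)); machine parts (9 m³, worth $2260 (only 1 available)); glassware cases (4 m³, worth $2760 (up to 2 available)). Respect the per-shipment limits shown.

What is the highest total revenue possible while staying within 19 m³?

9465

A density-first pass picks 2×paper rolls + 2×glassware cases — 8032 at 14 m³.
Replace paper rolls with electronics pallets: the trade gains 1433 net, giving 9465 at 19 m³.
Nothing else within 19 m³ beats 9465.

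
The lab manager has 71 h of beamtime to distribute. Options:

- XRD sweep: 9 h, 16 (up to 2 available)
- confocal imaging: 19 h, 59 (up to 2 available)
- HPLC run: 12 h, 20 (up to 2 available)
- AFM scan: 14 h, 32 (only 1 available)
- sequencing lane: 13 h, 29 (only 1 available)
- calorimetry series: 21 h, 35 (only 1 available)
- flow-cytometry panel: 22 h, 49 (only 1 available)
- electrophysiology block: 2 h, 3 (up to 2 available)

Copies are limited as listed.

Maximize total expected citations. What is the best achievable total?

186

A density-first pass picks 2×confocal imaging + AFM scan + sequencing lane + 2×electrophysiology block — 185 at 69 h.
A better packing is XRD sweep + 2×confocal imaging + flow-cytometry panel + electrophysiology block: 71 h, total 186.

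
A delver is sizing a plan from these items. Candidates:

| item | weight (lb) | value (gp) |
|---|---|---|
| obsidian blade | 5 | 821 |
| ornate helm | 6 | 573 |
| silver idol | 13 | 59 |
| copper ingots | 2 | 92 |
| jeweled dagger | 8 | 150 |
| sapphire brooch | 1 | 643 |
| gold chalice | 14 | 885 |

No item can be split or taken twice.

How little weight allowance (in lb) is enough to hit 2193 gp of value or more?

20

Minimise lb subject to total value ≥ 2193.
obsidian blade + sapphire brooch + gold chalice: 2349 value at 20 lb.
No combination under 20 lb hits 2193.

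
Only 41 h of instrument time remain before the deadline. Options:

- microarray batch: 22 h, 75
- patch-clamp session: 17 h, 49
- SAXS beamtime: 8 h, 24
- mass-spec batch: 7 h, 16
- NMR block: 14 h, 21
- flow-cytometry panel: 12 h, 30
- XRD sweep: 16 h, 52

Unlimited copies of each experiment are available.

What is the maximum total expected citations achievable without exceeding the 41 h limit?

128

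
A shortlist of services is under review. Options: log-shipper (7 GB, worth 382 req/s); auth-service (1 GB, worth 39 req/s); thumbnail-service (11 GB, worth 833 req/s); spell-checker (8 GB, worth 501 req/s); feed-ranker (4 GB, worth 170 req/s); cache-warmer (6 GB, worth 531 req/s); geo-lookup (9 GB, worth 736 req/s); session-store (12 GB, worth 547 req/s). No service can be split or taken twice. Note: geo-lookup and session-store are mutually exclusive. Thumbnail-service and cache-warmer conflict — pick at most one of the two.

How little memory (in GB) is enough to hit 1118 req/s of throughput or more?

Look for the lowest-memory combination reaching 1118.
Taking cache-warmer + geo-lookup gives 1267 (≥ 1118) for 15 GB.
No combination under 15 GB hits 1118.

15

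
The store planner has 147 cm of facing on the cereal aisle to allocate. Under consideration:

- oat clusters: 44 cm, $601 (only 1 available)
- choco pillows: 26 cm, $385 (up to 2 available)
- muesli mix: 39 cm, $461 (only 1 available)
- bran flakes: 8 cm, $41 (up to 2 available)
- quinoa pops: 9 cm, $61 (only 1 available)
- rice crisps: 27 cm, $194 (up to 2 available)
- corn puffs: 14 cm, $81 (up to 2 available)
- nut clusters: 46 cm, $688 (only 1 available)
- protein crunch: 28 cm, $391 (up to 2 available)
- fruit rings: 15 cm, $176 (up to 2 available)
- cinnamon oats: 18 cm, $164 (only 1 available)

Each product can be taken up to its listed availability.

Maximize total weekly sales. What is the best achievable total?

The ratio heuristic lands on 2×choco pillows + nut clusters + protein crunch + fruit rings (2025) but leaves 6 cm idle.
Dropping 2×choco pillows and fruit rings frees 67 cm; slotting in oat clusters + protein crunch (72 cm) lifts the total to 2071 at 146 cm.

2071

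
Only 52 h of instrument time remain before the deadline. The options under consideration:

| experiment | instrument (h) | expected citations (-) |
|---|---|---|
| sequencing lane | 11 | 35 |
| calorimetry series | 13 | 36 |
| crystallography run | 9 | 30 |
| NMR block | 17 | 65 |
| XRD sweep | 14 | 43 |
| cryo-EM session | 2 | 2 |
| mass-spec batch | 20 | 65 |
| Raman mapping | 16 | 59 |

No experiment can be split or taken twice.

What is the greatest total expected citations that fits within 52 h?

173

By expected citations per h: NMR block 3.82, Raman mapping 3.69, crystallography run 3.33, mass-spec batch 3.25 lead.
A density-first pass picks crystallography run + NMR block + cryo-EM session + Raman mapping — 156 at 44 h.
Replace cryo-EM session and Raman mapping with sequencing lane + XRD sweep: the trade gains 17 net, giving 173 at 51 h.
Nothing else within 52 h beats 173.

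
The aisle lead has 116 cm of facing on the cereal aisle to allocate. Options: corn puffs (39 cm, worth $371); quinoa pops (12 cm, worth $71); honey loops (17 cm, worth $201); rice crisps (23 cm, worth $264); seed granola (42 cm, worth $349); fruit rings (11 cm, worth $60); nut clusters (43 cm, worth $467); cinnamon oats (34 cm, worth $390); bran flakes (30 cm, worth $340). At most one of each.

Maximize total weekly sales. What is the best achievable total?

1272

Density check — honey loops 11.82, rice crisps 11.48, cinnamon oats 11.47, bran flakes 11.33 are the best per cm.
Greedy by ratio would take quinoa pops + honey loops + rice crisps + cinnamon oats + bran flakes: 116 cm used, total 1266.
Dropping quinoa pops and cinnamon oats frees 46 cm; slotting in nut clusters (43 cm) lifts the total to 1272 at 113 cm.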